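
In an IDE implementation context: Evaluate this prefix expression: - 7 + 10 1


Parsing prefix expression: - 7 + 10 1
Step 1: Innermost operation '+ 10 1'
  10 + 1 = 11
Step 2: Outer operation '- 7 [11]'
  7 - 11 = -4

-4


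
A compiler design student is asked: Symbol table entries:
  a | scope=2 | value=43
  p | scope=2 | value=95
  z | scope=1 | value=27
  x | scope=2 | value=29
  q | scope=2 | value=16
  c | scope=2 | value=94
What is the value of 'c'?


Searching symbol table for 'c':
  a | scope=2 | value=43
  p | scope=2 | value=95
  z | scope=1 | value=27
  x | scope=2 | value=29
  q | scope=2 | value=16
  c | scope=2 | value=94 <- MATCH
Found 'c' at scope 2 with value 94

94


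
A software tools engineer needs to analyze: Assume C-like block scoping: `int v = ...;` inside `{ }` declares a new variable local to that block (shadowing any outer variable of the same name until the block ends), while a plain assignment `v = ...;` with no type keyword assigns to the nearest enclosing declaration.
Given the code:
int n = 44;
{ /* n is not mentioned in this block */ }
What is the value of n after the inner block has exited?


Analyzing scoping rules:
Outer scope: declares n = 44
Inner block: n is neither redeclared nor assigned -> unchanged
After the block -> 44
Result: 44

44


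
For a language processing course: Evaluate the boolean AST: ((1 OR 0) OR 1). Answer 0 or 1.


Step 1: Evaluate inner node
  1 OR 0 = 1
Step 2: Evaluate root node
  1 OR 1 = 1

1


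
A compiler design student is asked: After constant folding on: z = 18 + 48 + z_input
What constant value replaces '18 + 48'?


Identifying constant sub-expression:
  Original: z = 18 + 48 + z_input
  18 and 48 are both compile-time constants
  Evaluating: 18 + 48 = 66
  After folding: z = 66 + z_input

66


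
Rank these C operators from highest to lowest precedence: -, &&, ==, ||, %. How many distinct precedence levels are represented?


Looking up precedence for each operator:
  - -> precedence 5
  && -> precedence 2
  == -> precedence 3
  || -> precedence 1
  % -> precedence 6
Sorted highest to lowest: %, -, ==, &&, ||
Distinct precedence values: [6, 5, 3, 2, 1]
Number of distinct levels: 5

5


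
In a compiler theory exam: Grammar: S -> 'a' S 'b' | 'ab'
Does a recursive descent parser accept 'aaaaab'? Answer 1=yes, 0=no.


Grammar accepts strings of the form a^n b^n (n >= 1)
Word: 'aaaaab'
Counting: 5 a's and 1 b's
Check: 5 == 1? No
Mismatch: a-count != b-count
Rejected

0


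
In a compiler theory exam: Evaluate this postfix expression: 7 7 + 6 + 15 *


Processing tokens left to right:
Push 7, Push 7
Pop 7 and 7, compute 7 + 7 = 14, push 14
Push 6
Pop 14 and 6, compute 14 + 6 = 20, push 20
Push 15
Pop 20 and 15, compute 20 * 15 = 300, push 300
Stack result: 300

300


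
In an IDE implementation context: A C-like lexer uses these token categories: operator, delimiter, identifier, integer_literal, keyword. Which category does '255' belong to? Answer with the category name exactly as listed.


Token: '255'
Checking categories:
  identifier: no
  integer_literal: YES
  operator: no
  keyword: no
  delimiter: no
Category: integer_literal

integer_literal


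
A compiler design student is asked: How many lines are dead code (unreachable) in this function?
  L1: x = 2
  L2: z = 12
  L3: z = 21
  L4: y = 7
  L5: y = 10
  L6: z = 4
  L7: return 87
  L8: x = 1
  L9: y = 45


Analyzing control flow:
  L1: reachable (before return)
  L2: reachable (before return)
  L3: reachable (before return)
  L4: reachable (before return)
  L5: reachable (before return)
  L6: reachable (before return)
  L7: reachable (return statement)
  L8: DEAD (after return at L7)
  L9: DEAD (after return at L7)
Return at L7, total lines = 9
Dead lines: L8 through L9
Count: 2

2


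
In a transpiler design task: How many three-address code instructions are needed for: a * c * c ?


Expression: a * c * c
Generating three-address code (respecting * over +/- precedence):
  Instruction 1: t1 = a * c
  Instruction 2: t2 = t1 * c
Total instructions: 2

2


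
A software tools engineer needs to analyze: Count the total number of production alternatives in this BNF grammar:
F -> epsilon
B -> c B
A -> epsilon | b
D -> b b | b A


Counting alternatives per rule:
  F: 1 alternative(s)
  B: 1 alternative(s)
  A: 2 alternative(s)
  D: 2 alternative(s)
Sum: 1 + 1 + 2 + 2 = 6

6


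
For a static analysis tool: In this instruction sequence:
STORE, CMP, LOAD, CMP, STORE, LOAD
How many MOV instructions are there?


Scanning instruction sequence for MOV:
  Position 1: STORE
  Position 2: CMP
  Position 3: LOAD
  Position 4: CMP
  Position 5: STORE
  Position 6: LOAD
Matches at positions: []
Total MOV count: 0

0


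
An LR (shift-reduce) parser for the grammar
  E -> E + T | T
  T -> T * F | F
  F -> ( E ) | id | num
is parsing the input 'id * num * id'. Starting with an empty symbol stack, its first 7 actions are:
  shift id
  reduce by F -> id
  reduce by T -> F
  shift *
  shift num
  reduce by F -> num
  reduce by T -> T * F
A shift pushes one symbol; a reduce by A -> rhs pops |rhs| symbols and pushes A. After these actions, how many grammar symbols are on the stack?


Tracking the symbol stack through each action:
  Action 1: shift 'id' : push -> stack = [id] (size 1)
  Action 2: reduce by F -> id : pop 1, push F -> stack = [F] (size 1)
  Action 3: reduce by T -> F : pop 1, push T -> stack = [T] (size 1)
  Action 4: shift '*' : push -> stack = [T, *] (size 2)
  Action 5: shift 'num' : push -> stack = [T, *, num] (size 3)
  Action 6: reduce by F -> num : pop 1, push F -> stack = [T, *, F] (size 3)
  Action 7: reduce by T -> T * F : pop 3, push T -> stack = [T] (size 1)
Final stack size: 1

1


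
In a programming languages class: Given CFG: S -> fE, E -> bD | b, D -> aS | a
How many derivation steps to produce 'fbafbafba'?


Grammar: S -> fE, E -> bD | b, D -> aS | a
Deriving 'fbafbafba':
Step 1: S -> fE => fE
Step 2: E -> bD => fbD
Step 3: D -> aS => fbaS
Step 4: S -> fE => fbafE
Step 5: E -> bD => fbafbD
Step 6: D -> aS => fbafbaS
Step 7: S -> fE => fbafbafE
Step 8: E -> bD => fbafbafbD
Step 9: D -> a => fbafbafba
Total derivation steps: 9

9


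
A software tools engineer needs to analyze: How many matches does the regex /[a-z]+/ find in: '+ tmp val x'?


Pattern: /[a-z]+/ (identifiers)
Input: '+ tmp val x'
Scanning for matches:
  Match 1: 'tmp'
  Match 2: 'val'
  Match 3: 'x'
Total matches: 3

3


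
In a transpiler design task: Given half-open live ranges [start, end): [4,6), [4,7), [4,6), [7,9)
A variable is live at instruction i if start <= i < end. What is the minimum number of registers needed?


Live ranges:
  Var0: [4, 6)
  Var1: [4, 7)
  Var2: [4, 6)
  Var3: [7, 9)
Sweep-line events (position, delta, active):
  pos=4 start -> active=1
  pos=4 start -> active=2
  pos=4 start -> active=3
  pos=6 end -> active=2
  pos=6 end -> active=1
  pos=7 end -> active=0
  pos=7 start -> active=1
  pos=9 end -> active=0
Maximum simultaneous active: 3
Minimum registers needed: 3

3


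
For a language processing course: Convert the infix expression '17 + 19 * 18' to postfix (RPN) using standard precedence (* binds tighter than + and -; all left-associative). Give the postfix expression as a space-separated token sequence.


Applying the shunting-yard algorithm:
  Operand 17 -> output
  Push '+' onto operator stack -> op-stack: [+]
  Operand 19 -> output
  Push '*' onto operator stack -> op-stack: [+, *]
  Operand 18 -> output
  End of input: pop '*' to output
  End of input: pop '+' to output
Postfix result: 17 19 18 * +

17 19 18 * +


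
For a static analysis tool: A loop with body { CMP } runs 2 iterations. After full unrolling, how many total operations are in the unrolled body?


Loop body operations: CMP (1 op per iteration)
Unrolling 2 iterations:
  Iteration 1: CMP (1 ops)
  Iteration 2: CMP (1 ops)
Total: 2 iterations * 1 ops/iter = 2 operations

2


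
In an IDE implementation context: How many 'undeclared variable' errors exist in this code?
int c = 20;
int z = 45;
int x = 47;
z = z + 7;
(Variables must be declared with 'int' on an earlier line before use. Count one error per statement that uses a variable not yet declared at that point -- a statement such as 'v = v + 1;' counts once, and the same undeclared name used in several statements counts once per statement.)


Scanning code line by line:
  Line 1: declare 'c' -> declared = ['c']
  Line 2: declare 'z' -> declared = ['c', 'z']
  Line 3: declare 'x' -> declared = ['c', 'x', 'z']
  Line 4: use 'z' -> OK (declared)
Total undeclared variable errors: 0

0


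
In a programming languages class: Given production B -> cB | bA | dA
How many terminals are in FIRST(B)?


Production: B -> cB | bA | dA
Examining each alternative for leading terminals:
  B -> cB : first terminal = 'c'
  B -> bA : first terminal = 'b'
  B -> dA : first terminal = 'd'
FIRST(B) = {b, c, d}
Count: 3

3


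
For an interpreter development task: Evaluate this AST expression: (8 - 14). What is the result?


Expression: (8 - 14)
Evaluating step by step:
  8 - 14 = -6
Result: -6

-6


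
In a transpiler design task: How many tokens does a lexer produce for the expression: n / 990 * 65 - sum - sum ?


Scanning 'n / 990 * 65 - sum - sum'
Token 1: 'n' -> identifier
Token 2: '/' -> operator
Token 3: '990' -> integer_literal
Token 4: '*' -> operator
Token 5: '65' -> integer_literal
Token 6: '-' -> operator
Token 7: 'sum' -> identifier
Token 8: '-' -> operator
Token 9: 'sum' -> identifier
Total tokens: 9

9


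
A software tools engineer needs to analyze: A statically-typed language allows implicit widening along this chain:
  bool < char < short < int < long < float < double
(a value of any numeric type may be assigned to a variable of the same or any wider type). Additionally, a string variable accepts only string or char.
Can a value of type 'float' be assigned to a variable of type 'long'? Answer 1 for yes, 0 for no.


Target variable type: long
Source value type: float
Numeric ranks: float=5, long=4
Widening allowed iff rank(source) <= rank(target): 5 <= 4? No
Result: 0

0


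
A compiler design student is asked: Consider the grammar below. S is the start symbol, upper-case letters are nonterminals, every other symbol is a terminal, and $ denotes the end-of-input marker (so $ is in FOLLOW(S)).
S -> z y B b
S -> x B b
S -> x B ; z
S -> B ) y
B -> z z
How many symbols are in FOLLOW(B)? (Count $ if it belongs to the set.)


S is the start symbol and does not occur in any rule body, so FOLLOW(S) = {$}.
Examining every occurrence of B in a rule body:
  S -> z y B b : B is followed by terminal 'b' -> add 'b'
  S -> x B b : B is followed by terminal 'b' -> add 'b' (already in the set)
  S -> x B ; z : B is followed by terminal ';' -> add ';'
  S -> B ) y : B is followed by terminal ')' -> add ')'
  B -> z z : B does not occur in the body -> contributes nothing
FOLLOW(B) = {), ;, b}
Count: 3

3


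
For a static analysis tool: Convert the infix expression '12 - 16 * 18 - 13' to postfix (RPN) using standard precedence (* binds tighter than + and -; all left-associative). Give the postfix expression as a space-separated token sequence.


Applying the shunting-yard algorithm:
  Operand 12 -> output
  Push '-' onto operator stack -> op-stack: [-]
  Operand 16 -> output
  Push '*' onto operator stack -> op-stack: [-, *]
  Operand 18 -> output
  See '-' (prec 1); top '*' (prec 2) >= it -> pop '*' to output
  See '-' (prec 1); top '-' (prec 1) >= it -> pop '-' to output
  Push '-' onto operator stack -> op-stack: [-]
  Operand 13 -> output
  End of input: pop '-' to output
Postfix result: 12 16 18 * - 13 -

12 16 18 * - 13 -


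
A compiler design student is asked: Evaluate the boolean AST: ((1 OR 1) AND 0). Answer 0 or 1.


Step 1: Evaluate inner node
  1 OR 1 = 1
Step 2: Evaluate root node
  1 AND 0 = 0

0


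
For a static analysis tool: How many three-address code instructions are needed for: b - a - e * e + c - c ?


Expression: b - a - e * e + c - c
Generating three-address code (respecting * over +/- precedence):
  Instruction 1: t1 = e * e
  Instruction 2: t2 = b - a
  Instruction 3: t3 = t2 - t1
  Instruction 4: t4 = t3 + c
  Instruction 5: t5 = t4 - c
Total instructions: 5

5


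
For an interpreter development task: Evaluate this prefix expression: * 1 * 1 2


Parsing prefix expression: * 1 * 1 2
Step 1: Innermost operation '* 1 2'
  1 * 2 = 2
Step 2: Outer operation '* 1 [2]'
  1 * 2 = 2

2


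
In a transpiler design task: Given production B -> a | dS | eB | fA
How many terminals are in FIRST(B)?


Production: B -> a | dS | eB | fA
Examining each alternative for leading terminals:
  B -> a : first terminal = 'a'
  B -> dS : first terminal = 'd'
  B -> eB : first terminal = 'e'
  B -> fA : first terminal = 'f'
FIRST(B) = {a, d, e, f}
Count: 4

4


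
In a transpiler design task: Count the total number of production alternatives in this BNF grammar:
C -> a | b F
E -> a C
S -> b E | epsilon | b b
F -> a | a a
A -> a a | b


Counting alternatives per rule:
  C: 2 alternative(s)
  E: 1 alternative(s)
  S: 3 alternative(s)
  F: 2 alternative(s)
  A: 2 alternative(s)
Sum: 2 + 1 + 3 + 2 + 2 = 10

10


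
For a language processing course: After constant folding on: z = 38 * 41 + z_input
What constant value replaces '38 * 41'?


Identifying constant sub-expression:
  Original: z = 38 * 41 + z_input
  38 and 41 are both compile-time constants
  Evaluating: 38 * 41 = 1558
  After folding: z = 1558 + z_input

1558


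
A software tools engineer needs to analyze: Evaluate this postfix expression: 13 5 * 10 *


Processing tokens left to right:
Push 13, Push 5
Pop 13 and 5, compute 13 * 5 = 65, push 65
Push 10
Pop 65 and 10, compute 65 * 10 = 650, push 650
Stack result: 650

650


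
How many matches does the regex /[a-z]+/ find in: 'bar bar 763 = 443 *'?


Pattern: /[a-z]+/ (identifiers)
Input: 'bar bar 763 = 443 *'
Scanning for matches:
  Match 1: 'bar'
  Match 2: 'bar'
Total matches: 2

2


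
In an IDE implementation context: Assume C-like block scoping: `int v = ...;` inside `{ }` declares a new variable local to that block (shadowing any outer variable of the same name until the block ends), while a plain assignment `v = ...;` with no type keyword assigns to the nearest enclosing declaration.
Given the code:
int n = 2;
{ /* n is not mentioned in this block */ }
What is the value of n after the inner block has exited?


Analyzing scoping rules:
Outer scope: declares n = 2
Inner block: n is neither redeclared nor assigned -> unchanged
After the block -> 2
Result: 2

2


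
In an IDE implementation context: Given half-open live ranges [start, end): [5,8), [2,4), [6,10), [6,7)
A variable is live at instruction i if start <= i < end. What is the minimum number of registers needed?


Live ranges:
  Var0: [5, 8)
  Var1: [2, 4)
  Var2: [6, 10)
  Var3: [6, 7)
Sweep-line events (position, delta, active):
  pos=2 start -> active=1
  pos=4 end -> active=0
  pos=5 start -> active=1
  pos=6 start -> active=2
  pos=6 start -> active=3
  pos=7 end -> active=2
  pos=8 end -> active=1
  pos=10 end -> active=0
Maximum simultaneous active: 3
Minimum registers needed: 3

3


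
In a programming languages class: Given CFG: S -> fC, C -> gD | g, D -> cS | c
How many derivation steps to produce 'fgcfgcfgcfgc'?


Grammar: S -> fC, C -> gD | g, D -> cS | c
Deriving 'fgcfgcfgcfgc':
Step 1: S -> fC => fC
Step 2: C -> gD => fgD
Step 3: D -> cS => fgcS
Step 4: S -> fC => fgcfC
Step 5: C -> gD => fgcfgD
Step 6: D -> cS => fgcfgcS
Step 7: S -> fC => fgcfgcfC
Step 8: C -> gD => fgcfgcfgD
Step 9: D -> cS => fgcfgcfgcS
Step 10: S -> fC => fgcfgcfgcfC
Step 11: C -> gD => fgcfgcfgcfgD
Step 12: D -> c => fgcfgcfgcfgc
Total derivation steps: 12

12


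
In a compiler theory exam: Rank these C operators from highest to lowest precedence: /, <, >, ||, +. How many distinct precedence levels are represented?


Looking up precedence for each operator:
  / -> precedence 6
  < -> precedence 4
  > -> precedence 4
  || -> precedence 1
  + -> precedence 5
Sorted highest to lowest: /, +, <, >, ||
Distinct precedence values: [6, 5, 4, 1]
Number of distinct levels: 4

4


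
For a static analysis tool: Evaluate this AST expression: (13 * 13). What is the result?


Expression: (13 * 13)
Evaluating step by step:
  13 * 13 = 169
Result: 169

169


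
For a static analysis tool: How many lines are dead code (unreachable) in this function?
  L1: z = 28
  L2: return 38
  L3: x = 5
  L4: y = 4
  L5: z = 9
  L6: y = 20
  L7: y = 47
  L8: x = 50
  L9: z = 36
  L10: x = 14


Analyzing control flow:
  L1: reachable (before return)
  L2: reachable (return statement)
  L3: DEAD (after return at L2)
  L4: DEAD (after return at L2)
  L5: DEAD (after return at L2)
  L6: DEAD (after return at L2)
  L7: DEAD (after return at L2)
  L8: DEAD (after return at L2)
  L9: DEAD (after return at L2)
  L10: DEAD (after return at L2)
Return at L2, total lines = 10
Dead lines: L3 through L10
Count: 8

8


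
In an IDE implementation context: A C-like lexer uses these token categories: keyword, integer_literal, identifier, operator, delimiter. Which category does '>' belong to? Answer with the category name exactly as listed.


Token: '>'
Checking categories:
  identifier: no
  integer_literal: no
  operator: YES
  keyword: no
  delimiter: no
Category: operator

operator


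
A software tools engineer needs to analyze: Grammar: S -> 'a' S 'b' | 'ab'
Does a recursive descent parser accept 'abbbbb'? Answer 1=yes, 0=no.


Grammar accepts strings of the form a^n b^n (n >= 1)
Word: 'abbbbb'
Counting: 1 a's and 5 b's
Check: 1 == 5? No
Mismatch: a-count != b-count
Rejected

0


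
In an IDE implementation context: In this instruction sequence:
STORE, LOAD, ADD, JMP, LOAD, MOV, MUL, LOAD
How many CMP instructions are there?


Scanning instruction sequence for CMP:
  Position 1: STORE
  Position 2: LOAD
  Position 3: ADD
  Position 4: JMP
  Position 5: LOAD
  Position 6: MOV
  Position 7: MUL
  Position 8: LOAD
Matches at positions: []
Total CMP count: 0

0


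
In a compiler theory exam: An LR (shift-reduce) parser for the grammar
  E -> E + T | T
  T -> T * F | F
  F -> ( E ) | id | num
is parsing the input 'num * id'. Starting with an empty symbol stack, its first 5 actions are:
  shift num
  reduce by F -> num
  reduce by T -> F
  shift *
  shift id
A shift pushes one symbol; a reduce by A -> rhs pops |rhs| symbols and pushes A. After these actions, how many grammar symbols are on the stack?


Tracking the symbol stack through each action:
  Action 1: shift 'num' : push -> stack = [num] (size 1)
  Action 2: reduce by F -> num : pop 1, push F -> stack = [F] (size 1)
  Action 3: reduce by T -> F : pop 1, push T -> stack = [T] (size 1)
  Action 4: shift '*' : push -> stack = [T, *] (size 2)
  Action 5: shift 'id' : push -> stack = [T, *, id] (size 3)
Final stack size: 3

3


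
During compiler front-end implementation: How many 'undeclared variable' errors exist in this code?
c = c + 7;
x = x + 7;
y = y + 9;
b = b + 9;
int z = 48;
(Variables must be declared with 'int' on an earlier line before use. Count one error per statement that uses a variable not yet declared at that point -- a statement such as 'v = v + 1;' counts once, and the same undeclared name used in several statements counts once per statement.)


Scanning code line by line:
  Line 1: use 'c' -> ERROR (undeclared)
  Line 2: use 'x' -> ERROR (undeclared)
  Line 3: use 'y' -> ERROR (undeclared)
  Line 4: use 'b' -> ERROR (undeclared)
  Line 5: declare 'z' -> declared = ['z']
Total undeclared variable errors: 4

4


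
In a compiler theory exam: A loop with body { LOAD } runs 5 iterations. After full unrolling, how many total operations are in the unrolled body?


Loop body operations: LOAD (1 op per iteration)
Unrolling 5 iterations:
  Iteration 1: LOAD (1 ops)
  Iteration 2: LOAD (1 ops)
  Iteration 3: LOAD (1 ops)
  Iteration 4: LOAD (1 ops)
  Iteration 5: LOAD (1 ops)
Total: 5 iterations * 1 ops/iter = 5 operations

5


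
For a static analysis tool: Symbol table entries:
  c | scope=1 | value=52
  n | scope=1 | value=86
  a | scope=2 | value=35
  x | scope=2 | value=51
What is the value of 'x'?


Searching symbol table for 'x':
  c | scope=1 | value=52
  n | scope=1 | value=86
  a | scope=2 | value=35
  x | scope=2 | value=51 <- MATCH
Found 'x' at scope 2 with value 51

51


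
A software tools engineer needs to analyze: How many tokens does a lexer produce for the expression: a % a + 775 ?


Scanning 'a % a + 775'
Token 1: 'a' -> identifier
Token 2: '%' -> operator
Token 3: 'a' -> identifier
Token 4: '+' -> operator
Token 5: '775' -> integer_literal
Total tokens: 5

5


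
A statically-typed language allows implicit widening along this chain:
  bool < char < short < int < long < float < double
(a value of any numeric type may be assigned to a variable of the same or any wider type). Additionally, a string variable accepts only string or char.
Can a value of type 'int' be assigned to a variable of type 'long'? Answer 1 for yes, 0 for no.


Target variable type: long
Source value type: int
Numeric ranks: int=3, long=4
Widening allowed iff rank(source) <= rank(target): 3 <= 4? Yes
Result: 1

1


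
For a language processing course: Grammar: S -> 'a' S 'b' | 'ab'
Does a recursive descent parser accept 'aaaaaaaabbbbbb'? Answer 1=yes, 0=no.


Grammar accepts strings of the form a^n b^n (n >= 1)
Word: 'aaaaaaaabbbbbb'
Counting: 8 a's and 6 b's
Check: 8 == 6? No
Mismatch: a-count != b-count
Rejected

0


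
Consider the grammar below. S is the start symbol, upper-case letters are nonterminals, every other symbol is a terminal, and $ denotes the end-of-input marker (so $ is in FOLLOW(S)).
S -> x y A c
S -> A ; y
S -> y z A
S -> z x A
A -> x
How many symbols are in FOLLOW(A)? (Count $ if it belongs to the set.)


S is the start symbol and does not occur in any rule body, so FOLLOW(S) = {$}.
Examining every occurrence of A in a rule body:
  S -> x y A c : A is followed by terminal 'c' -> add 'c'
  S -> A ; y : A is followed by terminal ';' -> add ';'
  S -> y z A : A is at the right end -> add FOLLOW(S) = {$}
  S -> z x A : A is at the right end -> add FOLLOW(S) = {$} (already in the set)
  A -> x : A does not occur in the body -> contributes nothing
FOLLOW(A) = {;, c, $}
Count: 3

3


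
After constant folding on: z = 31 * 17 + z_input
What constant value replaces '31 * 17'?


Identifying constant sub-expression:
  Original: z = 31 * 17 + z_input
  31 and 17 are both compile-time constants
  Evaluating: 31 * 17 = 527
  After folding: z = 527 + z_input

527


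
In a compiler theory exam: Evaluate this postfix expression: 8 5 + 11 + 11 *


Processing tokens left to right:
Push 8, Push 5
Pop 8 and 5, compute 8 + 5 = 13, push 13
Push 11
Pop 13 and 11, compute 13 + 11 = 24, push 24
Push 11
Pop 24 and 11, compute 24 * 11 = 264, push 264
Stack result: 264

264


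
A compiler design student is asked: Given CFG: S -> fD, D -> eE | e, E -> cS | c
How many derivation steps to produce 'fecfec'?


Grammar: S -> fD, D -> eE | e, E -> cS | c
Deriving 'fecfec':
Step 1: S -> fD => fD
Step 2: D -> eE => feE
Step 3: E -> cS => fecS
Step 4: S -> fD => fecfD
Step 5: D -> eE => fecfeE
Step 6: E -> c => fecfec
Total derivation steps: 6

6


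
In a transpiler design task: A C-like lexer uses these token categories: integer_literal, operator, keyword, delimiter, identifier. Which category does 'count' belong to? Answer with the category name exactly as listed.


Token: 'count'
Checking categories:
  identifier: YES
  integer_literal: no
  operator: no
  keyword: no
  delimiter: no
Category: identifier

identifier


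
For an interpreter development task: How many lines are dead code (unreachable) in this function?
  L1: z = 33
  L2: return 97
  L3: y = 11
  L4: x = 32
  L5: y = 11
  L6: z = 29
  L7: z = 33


Analyzing control flow:
  L1: reachable (before return)
  L2: reachable (return statement)
  L3: DEAD (after return at L2)
  L4: DEAD (after return at L2)
  L5: DEAD (after return at L2)
  L6: DEAD (after return at L2)
  L7: DEAD (after return at L2)
Return at L2, total lines = 7
Dead lines: L3 through L7
Count: 5

5


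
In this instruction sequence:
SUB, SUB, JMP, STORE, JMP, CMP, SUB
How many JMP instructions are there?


Scanning instruction sequence for JMP:
  Position 1: SUB
  Position 2: SUB
  Position 3: JMP <- MATCH
  Position 4: STORE
  Position 5: JMP <- MATCH
  Position 6: CMP
  Position 7: SUB
Matches at positions: [3, 5]
Total JMP count: 2

2


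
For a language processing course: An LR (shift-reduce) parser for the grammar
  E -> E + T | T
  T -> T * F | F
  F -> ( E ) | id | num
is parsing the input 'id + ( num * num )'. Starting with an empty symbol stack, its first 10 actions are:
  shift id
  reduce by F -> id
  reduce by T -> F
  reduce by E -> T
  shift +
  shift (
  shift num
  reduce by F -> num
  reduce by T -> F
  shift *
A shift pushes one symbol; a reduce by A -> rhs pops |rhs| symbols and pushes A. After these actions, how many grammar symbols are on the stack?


Tracking the symbol stack through each action:
  Action 1: shift 'id' : push -> stack = [id] (size 1)
  Action 2: reduce by F -> id : pop 1, push F -> stack = [F] (size 1)
  Action 3: reduce by T -> F : pop 1, push T -> stack = [T] (size 1)
  Action 4: reduce by E -> T : pop 1, push E -> stack = [E] (size 1)
  Action 5: shift '+' : push -> stack = [E, +] (size 2)
  Action 6: shift '(' : push -> stack = [E, +, (] (size 3)
  Action 7: shift 'num' : push -> stack = [E, +, (, num] (size 4)
  Action 8: reduce by F -> num : pop 1, push F -> stack = [E, +, (, F] (size 4)
  Action 9: reduce by T -> F : pop 1, push T -> stack = [E, +, (, T] (size 4)
  Action 10: shift '*' : push -> stack = [E, +, (, T, *] (size 5)
Final stack size: 5

5


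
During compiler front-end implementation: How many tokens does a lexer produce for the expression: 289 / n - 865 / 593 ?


Scanning '289 / n - 865 / 593'
Token 1: '289' -> integer_literal
Token 2: '/' -> operator
Token 3: 'n' -> identifier
Token 4: '-' -> operator
Token 5: '865' -> integer_literal
Token 6: '/' -> operator
Token 7: '593' -> integer_literal
Total tokens: 7

7


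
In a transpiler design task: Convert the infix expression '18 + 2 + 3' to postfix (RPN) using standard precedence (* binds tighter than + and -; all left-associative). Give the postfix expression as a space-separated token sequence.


Applying the shunting-yard algorithm:
  Operand 18 -> output
  Push '+' onto operator stack -> op-stack: [+]
  Operand 2 -> output
  See '+' (prec 1); top '+' (prec 1) >= it -> pop '+' to output
  Push '+' onto operator stack -> op-stack: [+]
  Operand 3 -> output
  End of input: pop '+' to output
Postfix result: 18 2 + 3 +

18 2 + 3 +


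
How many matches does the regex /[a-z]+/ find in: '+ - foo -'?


Pattern: /[a-z]+/ (identifiers)
Input: '+ - foo -'
Scanning for matches:
  Match 1: 'foo'
Total matches: 1

1


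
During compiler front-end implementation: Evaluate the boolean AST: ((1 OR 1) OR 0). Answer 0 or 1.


Step 1: Evaluate inner node
  1 OR 1 = 1
Step 2: Evaluate root node
  1 OR 0 = 1

1


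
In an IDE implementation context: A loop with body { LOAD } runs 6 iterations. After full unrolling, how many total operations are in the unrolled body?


Loop body operations: LOAD (1 op per iteration)
Unrolling 6 iterations:
  Iteration 1: LOAD (1 ops)
  Iteration 2: LOAD (1 ops)
  Iteration 3: LOAD (1 ops)
  Iteration 4: LOAD (1 ops)
  Iteration 5: LOAD (1 ops)
  Iteration 6: LOAD (1 ops)
Total: 6 iterations * 1 ops/iter = 6 operations

6


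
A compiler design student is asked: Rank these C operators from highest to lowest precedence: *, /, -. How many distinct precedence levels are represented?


Looking up precedence for each operator:
  * -> precedence 6
  / -> precedence 6
  - -> precedence 5
Sorted highest to lowest: *, /, -
Distinct precedence values: [6, 5]
Number of distinct levels: 2

2


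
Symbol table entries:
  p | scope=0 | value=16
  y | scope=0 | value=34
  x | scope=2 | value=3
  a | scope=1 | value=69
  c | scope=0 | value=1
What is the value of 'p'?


Searching symbol table for 'p':
  p | scope=0 | value=16 <- MATCH
  y | scope=0 | value=34
  x | scope=2 | value=3
  a | scope=1 | value=69
  c | scope=0 | value=1
Found 'p' at scope 0 with value 16

16


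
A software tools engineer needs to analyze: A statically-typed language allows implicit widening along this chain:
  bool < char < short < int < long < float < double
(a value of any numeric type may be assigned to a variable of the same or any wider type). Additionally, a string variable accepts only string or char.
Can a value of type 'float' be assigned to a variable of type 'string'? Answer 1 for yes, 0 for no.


Target variable type: string
Source value type: float
Rule: string accepts only {string, char}
  source 'float' in {string, char}? No
Result: 0

0


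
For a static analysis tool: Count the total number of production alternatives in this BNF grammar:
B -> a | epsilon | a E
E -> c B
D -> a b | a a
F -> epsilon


Counting alternatives per rule:
  B: 3 alternative(s)
  E: 1 alternative(s)
  D: 2 alternative(s)
  F: 1 alternative(s)
Sum: 3 + 1 + 2 + 1 = 7

7


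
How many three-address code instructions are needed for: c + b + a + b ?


Expression: c + b + a + b
Generating three-address code (respecting * over +/- precedence):
  Instruction 1: t1 = c + b
  Instruction 2: t2 = t1 + a
  Instruction 3: t3 = t2 + b
Total instructions: 3

3


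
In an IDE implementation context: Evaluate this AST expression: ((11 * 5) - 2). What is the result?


Expression: ((11 * 5) - 2)
Evaluating step by step:
  11 * 5 = 55
  55 - 2 = 53
Result: 53

53


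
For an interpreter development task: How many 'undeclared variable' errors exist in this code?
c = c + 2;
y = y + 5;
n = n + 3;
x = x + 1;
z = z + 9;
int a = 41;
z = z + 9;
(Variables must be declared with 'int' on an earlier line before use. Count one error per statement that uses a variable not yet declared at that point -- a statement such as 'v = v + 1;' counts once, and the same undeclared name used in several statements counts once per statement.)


Scanning code line by line:
  Line 1: use 'c' -> ERROR (undeclared)
  Line 2: use 'y' -> ERROR (undeclared)
  Line 3: use 'n' -> ERROR (undeclared)
  Line 4: use 'x' -> ERROR (undeclared)
  Line 5: use 'z' -> ERROR (undeclared)
  Line 6: declare 'a' -> declared = ['a']
  Line 7: use 'z' -> ERROR (undeclared)
Total undeclared variable errors: 6

6


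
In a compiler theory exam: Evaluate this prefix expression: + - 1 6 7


Parsing prefix expression: + - 1 6 7
Step 1: Innermost operation '- 1 6'
  1 - 6 = -5
Step 2: Outer operation '+ [-5] 7'
  -5 + 7 = 2

2


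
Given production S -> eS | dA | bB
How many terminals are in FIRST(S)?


Production: S -> eS | dA | bB
Examining each alternative for leading terminals:
  S -> eS : first terminal = 'e'
  S -> dA : first terminal = 'd'
  S -> bB : first terminal = 'b'
FIRST(S) = {b, d, e}
Count: 3

3


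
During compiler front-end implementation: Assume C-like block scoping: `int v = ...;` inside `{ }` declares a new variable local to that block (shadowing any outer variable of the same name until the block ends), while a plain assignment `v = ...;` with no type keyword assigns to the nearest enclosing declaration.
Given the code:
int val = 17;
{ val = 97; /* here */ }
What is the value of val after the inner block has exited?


Analyzing scoping rules:
Outer scope: declares val = 17
Inner block: 'val = 97;' has no type keyword, so it is an assignment to the outer val (no shadowing)
The assignment changed the outer variable itself, so the new value persists after the block -> 97
Result: 97

97


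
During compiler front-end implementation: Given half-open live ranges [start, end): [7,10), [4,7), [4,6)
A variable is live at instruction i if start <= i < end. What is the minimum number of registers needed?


Live ranges:
  Var0: [7, 10)
  Var1: [4, 7)
  Var2: [4, 6)
Sweep-line events (position, delta, active):
  pos=4 start -> active=1
  pos=4 start -> active=2
  pos=6 end -> active=1
  pos=7 end -> active=0
  pos=7 start -> active=1
  pos=10 end -> active=0
Maximum simultaneous active: 2
Minimum registers needed: 2

2


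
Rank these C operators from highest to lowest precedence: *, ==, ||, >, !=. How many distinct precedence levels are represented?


Looking up precedence for each operator:
  * -> precedence 6
  == -> precedence 3
  || -> precedence 1
  > -> precedence 4
  != -> precedence 3
Sorted highest to lowest: *, >, ==, !=, ||
Distinct precedence values: [6, 4, 3, 1]
Number of distinct levels: 4

4


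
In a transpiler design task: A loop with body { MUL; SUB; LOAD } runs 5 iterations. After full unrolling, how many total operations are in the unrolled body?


Loop body operations: MUL, SUB, LOAD (3 ops per iteration)
Unrolling 5 iterations:
  Iteration 1: MUL, SUB, LOAD (3 ops)
  Iteration 2: MUL, SUB, LOAD (3 ops)
  Iteration 3: MUL, SUB, LOAD (3 ops)
  Iteration 4: MUL, SUB, LOAD (3 ops)
  Iteration 5: MUL, SUB, LOAD (3 ops)
Total: 5 iterations * 3 ops/iter = 15 operations

15


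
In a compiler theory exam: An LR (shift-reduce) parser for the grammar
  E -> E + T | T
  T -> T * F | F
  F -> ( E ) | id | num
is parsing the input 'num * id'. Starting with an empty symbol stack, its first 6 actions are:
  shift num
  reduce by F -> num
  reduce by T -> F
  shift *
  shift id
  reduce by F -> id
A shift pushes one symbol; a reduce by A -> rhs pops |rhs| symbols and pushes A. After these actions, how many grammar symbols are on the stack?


Tracking the symbol stack through each action:
  Action 1: shift 'num' : push -> stack = [num] (size 1)
  Action 2: reduce by F -> num : pop 1, push F -> stack = [F] (size 1)
  Action 3: reduce by T -> F : pop 1, push T -> stack = [T] (size 1)
  Action 4: shift '*' : push -> stack = [T, *] (size 2)
  Action 5: shift 'id' : push -> stack = [T, *, id] (size 3)
  Action 6: reduce by F -> id : pop 1, push F -> stack = [T, *, F] (size 3)
Final stack size: 3

3


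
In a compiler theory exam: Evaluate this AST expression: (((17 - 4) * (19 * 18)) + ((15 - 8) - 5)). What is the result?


Expression: (((17 - 4) * (19 * 18)) + ((15 - 8) - 5))
Evaluating step by step:
  17 - 4 = 13
  19 * 18 = 342
  13 * 342 = 4446
  15 - 8 = 7
  7 - 5 = 2
  4446 + 2 = 4448
Result: 4448

4448


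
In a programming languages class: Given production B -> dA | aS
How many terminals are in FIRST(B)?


Production: B -> dA | aS
Examining each alternative for leading terminals:
  B -> dA : first terminal = 'd'
  B -> aS : first terminal = 'a'
FIRST(B) = {a, d}
Count: 2

2


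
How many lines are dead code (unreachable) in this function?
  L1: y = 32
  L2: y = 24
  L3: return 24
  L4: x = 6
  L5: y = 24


Analyzing control flow:
  L1: reachable (before return)
  L2: reachable (before return)
  L3: reachable (return statement)
  L4: DEAD (after return at L3)
  L5: DEAD (after return at L3)
Return at L3, total lines = 5
Dead lines: L4 through L5
Count: 2

2


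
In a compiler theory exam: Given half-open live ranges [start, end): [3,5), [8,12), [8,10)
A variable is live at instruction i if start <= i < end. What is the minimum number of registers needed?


Live ranges:
  Var0: [3, 5)
  Var1: [8, 12)
  Var2: [8, 10)
Sweep-line events (position, delta, active):
  pos=3 start -> active=1
  pos=5 end -> active=0
  pos=8 start -> active=1
  pos=8 start -> active=2
  pos=10 end -> active=1
  pos=12 end -> active=0
Maximum simultaneous active: 2
Minimum registers needed: 2

2


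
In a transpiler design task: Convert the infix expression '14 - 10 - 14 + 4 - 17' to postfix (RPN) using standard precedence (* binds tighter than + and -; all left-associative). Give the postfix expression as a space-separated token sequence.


Applying the shunting-yard algorithm:
  Operand 14 -> output
  Push '-' onto operator stack -> op-stack: [-]
  Operand 10 -> output
  See '-' (prec 1); top '-' (prec 1) >= it -> pop '-' to output
  Push '-' onto operator stack -> op-stack: [-]
  Operand 14 -> output
  See '+' (prec 1); top '-' (prec 1) >= it -> pop '-' to output
  Push '+' onto operator stack -> op-stack: [+]
  Operand 4 -> output
  See '-' (prec 1); top '+' (prec 1) >= it -> pop '+' to output
  Push '-' onto operator stack -> op-stack: [-]
  Operand 17 -> output
  End of input: pop '-' to output
Postfix result: 14 10 - 14 - 4 + 17 -

14 10 - 14 - 4 + 17 -


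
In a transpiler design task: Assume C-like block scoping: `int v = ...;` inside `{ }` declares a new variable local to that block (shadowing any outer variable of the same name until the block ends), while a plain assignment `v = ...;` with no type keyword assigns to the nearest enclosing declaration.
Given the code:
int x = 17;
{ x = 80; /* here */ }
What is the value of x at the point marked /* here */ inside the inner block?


Analyzing scoping rules:
Outer scope: declares x = 17
Inner block: 'x = 80;' has no type keyword, so it is an assignment to the outer x (no shadowing)
Inside the block, after the assignment -> 80
Result: 80

80


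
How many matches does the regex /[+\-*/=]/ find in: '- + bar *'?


Pattern: /[+\-*/=]/ (operators)
Input: '- + bar *'
Scanning for matches:
  Match 1: '-'
  Match 2: '+'
  Match 3: '*'
Total matches: 3

3


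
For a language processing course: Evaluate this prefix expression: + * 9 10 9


Parsing prefix expression: + * 9 10 9
Step 1: Innermost operation '* 9 10'
  9 * 10 = 90
Step 2: Outer operation '+ [90] 9'
  90 + 9 = 99

99


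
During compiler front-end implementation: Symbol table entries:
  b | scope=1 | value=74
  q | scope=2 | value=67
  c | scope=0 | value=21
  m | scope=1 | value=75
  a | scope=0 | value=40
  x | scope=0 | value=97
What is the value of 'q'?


Searching symbol table for 'q':
  b | scope=1 | value=74
  q | scope=2 | value=67 <- MATCH
  c | scope=0 | value=21
  m | scope=1 | value=75
  a | scope=0 | value=40
  x | scope=0 | value=97
Found 'q' at scope 2 with value 67

67


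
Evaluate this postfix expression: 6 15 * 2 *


Processing tokens left to right:
Push 6, Push 15
Pop 6 and 15, compute 6 * 15 = 90, push 90
Push 2
Pop 90 and 2, compute 90 * 2 = 180, push 180
Stack result: 180

180


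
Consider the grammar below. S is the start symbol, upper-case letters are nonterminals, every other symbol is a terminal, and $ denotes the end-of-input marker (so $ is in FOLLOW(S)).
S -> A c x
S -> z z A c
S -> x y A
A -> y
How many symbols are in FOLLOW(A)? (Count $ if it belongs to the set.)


S is the start symbol and does not occur in any rule body, so FOLLOW(S) = {$}.
Examining every occurrence of A in a rule body:
  S -> A c x : A is followed by terminal 'c' -> add 'c'
  S -> z z A c : A is followed by terminal 'c' -> add 'c' (already in the set)
  S -> x y A : A is at the right end -> add FOLLOW(S) = {$}
  A -> y : A does not occur in the body -> contributes nothing
FOLLOW(A) = {c, $}
Count: 2

2


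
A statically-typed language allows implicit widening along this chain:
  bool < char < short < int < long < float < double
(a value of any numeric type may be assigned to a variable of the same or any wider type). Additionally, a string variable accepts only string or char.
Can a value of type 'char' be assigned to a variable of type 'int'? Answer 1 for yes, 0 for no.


Target variable type: int
Source value type: char
Numeric ranks: char=1, int=3
Widening allowed iff rank(source) <= rank(target): 1 <= 3? Yes
Result: 1

1


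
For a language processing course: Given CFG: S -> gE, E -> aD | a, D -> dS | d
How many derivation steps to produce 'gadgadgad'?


Grammar: S -> gE, E -> aD | a, D -> dS | d
Deriving 'gadgadgad':
Step 1: S -> gE => gE
Step 2: E -> aD => gaD
Step 3: D -> dS => gadS
Step 4: S -> gE => gadgE
Step 5: E -> aD => gadgaD
Step 6: D -> dS => gadgadS
Step 7: S -> gE => gadgadgE
Step 8: E -> aD => gadgadgaD
Step 9: D -> d => gadgadgad
Total derivation steps: 9

9
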